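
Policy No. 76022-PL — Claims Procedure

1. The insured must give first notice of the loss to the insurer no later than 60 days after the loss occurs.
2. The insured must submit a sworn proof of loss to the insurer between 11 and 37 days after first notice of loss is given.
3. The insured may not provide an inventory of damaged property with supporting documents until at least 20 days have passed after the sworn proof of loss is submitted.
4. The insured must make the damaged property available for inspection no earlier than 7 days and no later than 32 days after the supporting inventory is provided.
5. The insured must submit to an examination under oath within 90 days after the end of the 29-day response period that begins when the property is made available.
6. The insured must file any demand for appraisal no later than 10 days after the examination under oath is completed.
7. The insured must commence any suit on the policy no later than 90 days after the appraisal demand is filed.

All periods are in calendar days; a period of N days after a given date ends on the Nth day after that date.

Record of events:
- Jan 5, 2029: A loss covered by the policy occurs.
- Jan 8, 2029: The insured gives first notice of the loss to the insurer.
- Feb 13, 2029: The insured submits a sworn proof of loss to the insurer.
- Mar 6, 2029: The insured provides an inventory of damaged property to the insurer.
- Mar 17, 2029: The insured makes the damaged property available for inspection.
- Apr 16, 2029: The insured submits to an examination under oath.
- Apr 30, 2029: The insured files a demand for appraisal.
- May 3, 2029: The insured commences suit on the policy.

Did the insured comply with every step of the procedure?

Step 1 — counting 60 days from Jan 5, 2029 (when the loss occurs) gives a deadline of Mar 6, 2029; Jan 8, 2029 is within that limit.
Step 2 — 11 and 37 days from Jan 8, 2029 (when first notice of loss is given) are Jan 19, 2029 and Feb 14, 2029 respectively; done Feb 13, 2029 — within the window.
Step 3 — must wait 20 days from Feb 13, 2029 (when the sworn proof of loss is submitted), so not before Mar 5, 2029; done Mar 6, 2029 — permitted.
Step 4 — 7 and 32 days from Mar 6, 2029 (when the supporting inventory is provided) are Mar 13, 2029 and Apr 7, 2029 respectively; done Mar 17, 2029 — within the window.
Step 5 — counting 90 days from Apr 15, 2029 (end of the 29-day response period, which began when the property is made available on Mar 17, 2029) gives a deadline of Jul 14, 2029; done Apr 16, 2029 — timely.
Step 6 — counting 10 days from Apr 16, 2029 (when the examination under oath is completed) gives a deadline of Apr 26, 2029; not done until Apr 30, 2029, 4 days after the deadline.
Later steps need not be reached.

No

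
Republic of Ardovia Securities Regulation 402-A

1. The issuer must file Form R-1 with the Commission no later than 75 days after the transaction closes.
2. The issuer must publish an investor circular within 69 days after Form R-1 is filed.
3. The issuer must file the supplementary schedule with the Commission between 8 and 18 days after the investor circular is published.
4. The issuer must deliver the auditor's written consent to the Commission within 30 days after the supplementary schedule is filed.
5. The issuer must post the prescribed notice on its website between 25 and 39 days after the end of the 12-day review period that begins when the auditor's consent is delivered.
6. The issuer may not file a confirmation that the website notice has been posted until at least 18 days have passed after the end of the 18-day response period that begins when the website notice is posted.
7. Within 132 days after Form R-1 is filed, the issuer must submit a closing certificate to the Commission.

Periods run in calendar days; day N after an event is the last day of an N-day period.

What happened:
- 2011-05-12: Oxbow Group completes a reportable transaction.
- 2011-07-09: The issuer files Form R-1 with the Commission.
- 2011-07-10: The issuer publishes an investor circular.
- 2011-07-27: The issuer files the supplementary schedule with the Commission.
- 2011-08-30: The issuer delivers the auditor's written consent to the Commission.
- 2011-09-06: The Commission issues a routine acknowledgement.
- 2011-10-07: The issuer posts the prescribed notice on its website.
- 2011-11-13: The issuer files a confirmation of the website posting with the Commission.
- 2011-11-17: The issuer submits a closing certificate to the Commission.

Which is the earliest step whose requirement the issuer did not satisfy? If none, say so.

Step 1 — counting 75 days from 2011-05-12 (when the transaction closes) gives a deadline of 2011-07-26; done 2011-07-09 — timely.
Step 2 — counting 69 days from 2011-07-09 (when Form R-1 is filed) gives a deadline of 2011-09-16; completed 2011-07-10, before the deadline.
Step 3 — 8 and 18 days from 2011-07-10 (when the investor circular is published) are 2011-07-18 and 2011-07-28 respectively; 2011-07-27 falls inside that range.
Step 4 — counting 30 days from 2011-07-27 (when the supplementary schedule is filed) gives a deadline of 2011-08-26; not done until 2011-08-30, 4 days after the deadline.
No need to go further; step 4 was not satisfied.

Step 4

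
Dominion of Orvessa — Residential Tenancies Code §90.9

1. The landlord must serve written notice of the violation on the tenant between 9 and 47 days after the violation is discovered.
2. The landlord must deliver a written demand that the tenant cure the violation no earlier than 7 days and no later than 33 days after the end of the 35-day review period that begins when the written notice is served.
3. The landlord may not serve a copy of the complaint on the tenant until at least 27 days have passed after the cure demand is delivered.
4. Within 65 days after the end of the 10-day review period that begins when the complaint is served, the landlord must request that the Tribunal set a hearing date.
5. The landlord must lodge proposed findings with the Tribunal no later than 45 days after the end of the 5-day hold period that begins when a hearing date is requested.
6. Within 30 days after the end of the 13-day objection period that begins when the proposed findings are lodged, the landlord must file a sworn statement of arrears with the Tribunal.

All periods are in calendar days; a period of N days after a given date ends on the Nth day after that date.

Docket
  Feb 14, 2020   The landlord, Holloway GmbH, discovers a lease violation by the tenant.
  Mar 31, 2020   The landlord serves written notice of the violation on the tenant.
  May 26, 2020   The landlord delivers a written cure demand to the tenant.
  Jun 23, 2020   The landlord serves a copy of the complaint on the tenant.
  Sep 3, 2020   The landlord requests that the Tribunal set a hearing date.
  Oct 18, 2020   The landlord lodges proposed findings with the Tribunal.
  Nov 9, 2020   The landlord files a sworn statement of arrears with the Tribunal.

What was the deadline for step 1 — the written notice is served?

Step 1 runs from Feb 14, 2020, when the violation is discovered. The window is 9–47 days after Feb 14, 2020; it closes on Apr 1, 2020.

Apr 1, 2020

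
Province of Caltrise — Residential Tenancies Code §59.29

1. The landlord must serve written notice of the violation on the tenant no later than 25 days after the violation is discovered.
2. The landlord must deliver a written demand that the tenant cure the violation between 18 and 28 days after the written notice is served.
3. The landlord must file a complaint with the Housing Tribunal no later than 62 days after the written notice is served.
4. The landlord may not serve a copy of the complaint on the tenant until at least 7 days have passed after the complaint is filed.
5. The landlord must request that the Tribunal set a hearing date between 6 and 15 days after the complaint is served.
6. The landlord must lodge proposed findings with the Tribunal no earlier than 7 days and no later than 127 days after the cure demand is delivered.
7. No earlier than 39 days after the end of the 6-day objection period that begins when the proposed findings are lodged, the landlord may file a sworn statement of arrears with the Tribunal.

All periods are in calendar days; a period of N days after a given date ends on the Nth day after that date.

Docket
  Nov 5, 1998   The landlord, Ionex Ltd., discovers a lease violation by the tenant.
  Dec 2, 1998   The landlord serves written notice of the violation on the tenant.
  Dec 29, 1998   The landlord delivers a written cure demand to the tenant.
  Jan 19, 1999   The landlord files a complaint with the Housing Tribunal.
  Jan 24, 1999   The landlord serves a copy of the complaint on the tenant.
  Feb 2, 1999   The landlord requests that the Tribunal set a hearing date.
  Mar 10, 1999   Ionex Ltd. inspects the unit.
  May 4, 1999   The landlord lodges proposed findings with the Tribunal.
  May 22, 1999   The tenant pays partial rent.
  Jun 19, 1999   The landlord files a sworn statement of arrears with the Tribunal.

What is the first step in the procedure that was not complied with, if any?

(1) due by Nov 5, 1998 + 25 days = Nov 30, 1998; done Dec 2, 1998 — 2 days late.
Later steps need not be reached.

Step 1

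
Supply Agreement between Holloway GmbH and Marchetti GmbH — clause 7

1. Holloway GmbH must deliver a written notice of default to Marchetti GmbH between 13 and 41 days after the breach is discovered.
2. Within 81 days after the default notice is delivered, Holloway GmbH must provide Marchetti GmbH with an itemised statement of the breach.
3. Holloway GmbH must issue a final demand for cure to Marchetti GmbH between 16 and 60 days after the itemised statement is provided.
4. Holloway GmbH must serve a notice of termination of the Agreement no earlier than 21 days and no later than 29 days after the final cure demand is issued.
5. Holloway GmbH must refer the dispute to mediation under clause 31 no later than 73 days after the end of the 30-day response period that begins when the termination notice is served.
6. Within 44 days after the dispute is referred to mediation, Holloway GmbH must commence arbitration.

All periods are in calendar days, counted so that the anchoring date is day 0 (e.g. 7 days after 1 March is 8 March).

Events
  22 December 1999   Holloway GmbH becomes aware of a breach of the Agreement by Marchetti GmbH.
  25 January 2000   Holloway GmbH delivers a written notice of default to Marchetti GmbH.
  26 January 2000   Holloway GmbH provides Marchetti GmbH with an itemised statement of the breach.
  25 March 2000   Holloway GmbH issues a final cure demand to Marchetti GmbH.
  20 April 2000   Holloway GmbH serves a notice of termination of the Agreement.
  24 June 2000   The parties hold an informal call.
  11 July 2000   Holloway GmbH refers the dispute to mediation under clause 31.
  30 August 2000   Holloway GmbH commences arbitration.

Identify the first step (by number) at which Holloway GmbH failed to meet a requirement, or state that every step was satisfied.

Step 1: the window is 13–41 days after 22 December 1999 (when the breach is discovered), so 4 January 2000 through 1 February 2000; done 25 January 2000, which is between those dates.
Step 2: 81 days after 25 January 2000 (when the default notice is delivered) is 15 April 2000; 26 January 2000 is within that limit.
Step 3: the window is 16–60 days after 26 January 2000 (when the itemised statement is provided), so 11 February 2000 through 26 March 2000; done 25 March 2000 — within the window.
Step 4: the window is 21–29 days after 25 March 2000 (when the final cure demand is issued), so 15 April 2000 through 23 April 2000; done 20 April 2000, which is between those dates.
Step 5: 73 days after 20 May 2000 (end of the 30-day response period, which began when the termination notice is served on 20 April 2000) is 1 August 2000; 11 July 2000 is within that limit.
Step 6: 44 days after 11 July 2000 (when the dispute is referred to mediation) is 24 August 2000; done 30 August 2000 — 6 days late.

Step 6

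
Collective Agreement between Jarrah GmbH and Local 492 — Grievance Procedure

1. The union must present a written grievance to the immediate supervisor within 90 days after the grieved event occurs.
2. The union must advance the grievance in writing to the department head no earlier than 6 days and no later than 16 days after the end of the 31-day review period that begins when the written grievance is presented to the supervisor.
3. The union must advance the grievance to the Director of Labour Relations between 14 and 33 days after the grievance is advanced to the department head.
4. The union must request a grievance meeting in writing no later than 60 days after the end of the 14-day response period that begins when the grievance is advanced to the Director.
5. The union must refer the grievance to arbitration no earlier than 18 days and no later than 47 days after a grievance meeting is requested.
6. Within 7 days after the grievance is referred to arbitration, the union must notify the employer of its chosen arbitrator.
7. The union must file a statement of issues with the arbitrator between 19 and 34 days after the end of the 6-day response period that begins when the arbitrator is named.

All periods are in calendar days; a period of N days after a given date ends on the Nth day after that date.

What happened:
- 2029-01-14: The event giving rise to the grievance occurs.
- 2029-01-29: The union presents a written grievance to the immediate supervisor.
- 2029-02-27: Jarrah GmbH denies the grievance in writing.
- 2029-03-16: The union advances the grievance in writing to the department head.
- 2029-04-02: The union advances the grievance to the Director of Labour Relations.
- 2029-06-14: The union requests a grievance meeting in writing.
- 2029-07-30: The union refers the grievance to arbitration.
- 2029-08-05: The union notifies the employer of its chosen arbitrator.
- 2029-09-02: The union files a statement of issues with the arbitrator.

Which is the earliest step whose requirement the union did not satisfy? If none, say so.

None — every step was satisfied

Step 1: 90 days after 2029-01-14 (when the grieved event occurs) is 2029-04-14; done 2029-01-29 — timely.
Step 2: the window is 6–16 days after 2029-03-01 (end of the 31-day review period, which began when the written grievance is presented to the supervisor on 2029-01-29), so 2029-03-07 through 2029-03-17; done 2029-03-16 — within the window.
Step 3: the window is 14–33 days after 2029-03-16 (when the grievance is advanced to the department head), so 2029-03-30 through 2029-04-18; done 2029-04-02 — within the window.
Step 4: 60 days after 2029-04-16 (end of the 14-day response period, which began when the grievance is advanced to the Director on 2029-04-02) is 2029-06-15; 2029-06-14 is within that limit.
Step 5: the window is 18–47 days after 2029-06-14 (when a grievance meeting is requested), so 2029-07-02 through 2029-07-31; done 2029-07-30, which is between those dates.
Step 6: 7 days after 2029-07-30 (when the grievance is referred to arbitration) is 2029-08-06; 2029-08-05 is within that limit.
Step 7: the window is 19–34 days after 2029-08-11 (end of the 6-day response period, which began when the arbitrator is named on 2029-08-05), so 2029-08-30 through 2029-09-14; done 2029-09-02, which is between those dates.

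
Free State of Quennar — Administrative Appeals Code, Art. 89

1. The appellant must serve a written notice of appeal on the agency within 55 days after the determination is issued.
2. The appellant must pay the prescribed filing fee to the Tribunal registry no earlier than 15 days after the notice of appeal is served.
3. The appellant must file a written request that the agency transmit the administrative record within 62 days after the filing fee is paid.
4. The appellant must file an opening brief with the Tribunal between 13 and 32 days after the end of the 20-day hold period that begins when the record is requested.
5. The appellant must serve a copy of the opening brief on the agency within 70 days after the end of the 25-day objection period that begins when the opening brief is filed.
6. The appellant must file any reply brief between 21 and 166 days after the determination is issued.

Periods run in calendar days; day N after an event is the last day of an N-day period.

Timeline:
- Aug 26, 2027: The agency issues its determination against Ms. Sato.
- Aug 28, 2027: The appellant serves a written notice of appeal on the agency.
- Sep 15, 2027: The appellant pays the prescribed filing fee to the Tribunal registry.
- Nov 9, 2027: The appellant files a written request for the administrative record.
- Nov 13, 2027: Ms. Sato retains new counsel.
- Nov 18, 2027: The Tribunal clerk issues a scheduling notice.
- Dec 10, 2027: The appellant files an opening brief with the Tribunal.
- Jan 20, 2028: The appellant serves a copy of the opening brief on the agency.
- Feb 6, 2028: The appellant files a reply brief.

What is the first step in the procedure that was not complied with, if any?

Step 1 — counting 55 days from Aug 26, 2027 (when the determination is issued) gives a deadline of Oct 20, 2027; Aug 28, 2027 is within that limit.
Step 2 — must wait 15 days from Aug 28, 2027 (when the notice of appeal is served), so not before Sep 12, 2027; done Sep 15, 2027, after the minimum wait.
Step 3 — counting 62 days from Sep 15, 2027 (when the filing fee is paid) gives a deadline of Nov 16, 2027; done Nov 9, 2027 — timely.
Step 4 — 13 and 32 days from Nov 29, 2027 (end of the 20-day hold period, which began when the record is requested on Nov 9, 2027) are Dec 12, 2027 and Dec 31, 2027 respectively; Dec 10, 2027 is 2 days too early.
That is the first point of non-compliance.

Step 4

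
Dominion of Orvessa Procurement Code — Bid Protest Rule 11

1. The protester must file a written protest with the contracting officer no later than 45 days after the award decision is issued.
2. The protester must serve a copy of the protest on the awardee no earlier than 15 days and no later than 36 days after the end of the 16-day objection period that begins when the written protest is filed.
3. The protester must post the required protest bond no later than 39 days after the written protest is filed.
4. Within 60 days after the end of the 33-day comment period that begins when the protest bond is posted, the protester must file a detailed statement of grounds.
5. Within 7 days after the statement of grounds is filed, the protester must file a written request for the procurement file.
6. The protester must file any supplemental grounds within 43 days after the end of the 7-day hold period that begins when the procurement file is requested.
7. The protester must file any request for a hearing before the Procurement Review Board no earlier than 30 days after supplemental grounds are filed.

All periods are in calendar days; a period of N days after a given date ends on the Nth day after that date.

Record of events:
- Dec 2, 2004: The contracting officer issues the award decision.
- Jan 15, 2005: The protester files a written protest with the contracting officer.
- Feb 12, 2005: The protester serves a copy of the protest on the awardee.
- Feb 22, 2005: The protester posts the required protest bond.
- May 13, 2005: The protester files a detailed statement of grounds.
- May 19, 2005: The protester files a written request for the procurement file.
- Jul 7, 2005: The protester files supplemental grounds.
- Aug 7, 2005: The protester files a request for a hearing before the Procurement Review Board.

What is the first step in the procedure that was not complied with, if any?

Step 2

Step 1 — counting 45 days from Dec 2, 2004 (when the award decision is issued) gives a deadline of Jan 16, 2005; Jan 15, 2005 is within that limit.
Step 2 — 15 and 36 days from Jan 31, 2005 (end of the 16-day objection period, which began when the written protest is filed on Jan 15, 2005) are Feb 15, 2005 and Mar 8, 2005 respectively; Feb 12, 2005 is 3 days too early.
Later steps need not be reached.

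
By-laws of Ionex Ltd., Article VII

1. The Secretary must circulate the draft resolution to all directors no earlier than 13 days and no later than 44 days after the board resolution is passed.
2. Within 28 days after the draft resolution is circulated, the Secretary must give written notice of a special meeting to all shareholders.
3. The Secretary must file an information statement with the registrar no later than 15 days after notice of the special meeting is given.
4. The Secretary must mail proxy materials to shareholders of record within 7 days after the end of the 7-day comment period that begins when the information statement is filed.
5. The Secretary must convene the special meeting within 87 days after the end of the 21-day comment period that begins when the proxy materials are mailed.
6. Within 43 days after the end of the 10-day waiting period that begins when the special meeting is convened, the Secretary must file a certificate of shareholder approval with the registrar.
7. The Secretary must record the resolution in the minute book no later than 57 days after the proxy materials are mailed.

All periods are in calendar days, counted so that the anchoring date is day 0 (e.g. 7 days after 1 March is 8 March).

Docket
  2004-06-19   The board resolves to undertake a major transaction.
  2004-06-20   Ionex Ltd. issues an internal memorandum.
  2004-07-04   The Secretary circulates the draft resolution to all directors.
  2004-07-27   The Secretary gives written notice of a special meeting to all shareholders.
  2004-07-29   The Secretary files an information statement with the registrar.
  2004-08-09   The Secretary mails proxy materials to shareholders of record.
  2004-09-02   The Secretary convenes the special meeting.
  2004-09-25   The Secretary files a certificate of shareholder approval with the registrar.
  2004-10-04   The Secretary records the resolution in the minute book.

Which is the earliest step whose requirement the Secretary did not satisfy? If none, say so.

None — every step was satisfied

Step 1 — 13 and 44 days from 2004-06-19 (when the board resolution is passed) are 2004-07-02 and 2004-08-02 respectively; done 2004-07-04 — within the window.
Step 2 — counting 28 days from 2004-07-04 (when the draft resolution is circulated) gives a deadline of 2004-08-01; done 2004-07-27 — timely.
Step 3 — counting 15 days from 2004-07-27 (when notice of the special meeting is given) gives a deadline of 2004-08-11; done 2004-07-29 — timely.
Step 4 — counting 7 days from 2004-08-05 (end of the 7-day comment period, which began when the information statement is filed on 2004-07-29) gives a deadline of 2004-08-12; completed 2004-08-09, before the deadline.
Step 5 — counting 87 days from 2004-08-30 (end of the 21-day comment period, which began when the proxy materials are mailed on 2004-08-09) gives a deadline of 2004-11-25; done 2004-09-02 — timely.
Step 6 — counting 43 days from 2004-09-12 (end of the 10-day waiting period, which began when the special meeting is convened on 2004-09-02) gives a deadline of 2004-10-25; done 2004-09-25 — timely.
Step 7 — counting 57 days from 2004-08-09 (when the proxy materials are mailed) gives a deadline of 2004-10-05; completed 2004-10-04, before the deadline.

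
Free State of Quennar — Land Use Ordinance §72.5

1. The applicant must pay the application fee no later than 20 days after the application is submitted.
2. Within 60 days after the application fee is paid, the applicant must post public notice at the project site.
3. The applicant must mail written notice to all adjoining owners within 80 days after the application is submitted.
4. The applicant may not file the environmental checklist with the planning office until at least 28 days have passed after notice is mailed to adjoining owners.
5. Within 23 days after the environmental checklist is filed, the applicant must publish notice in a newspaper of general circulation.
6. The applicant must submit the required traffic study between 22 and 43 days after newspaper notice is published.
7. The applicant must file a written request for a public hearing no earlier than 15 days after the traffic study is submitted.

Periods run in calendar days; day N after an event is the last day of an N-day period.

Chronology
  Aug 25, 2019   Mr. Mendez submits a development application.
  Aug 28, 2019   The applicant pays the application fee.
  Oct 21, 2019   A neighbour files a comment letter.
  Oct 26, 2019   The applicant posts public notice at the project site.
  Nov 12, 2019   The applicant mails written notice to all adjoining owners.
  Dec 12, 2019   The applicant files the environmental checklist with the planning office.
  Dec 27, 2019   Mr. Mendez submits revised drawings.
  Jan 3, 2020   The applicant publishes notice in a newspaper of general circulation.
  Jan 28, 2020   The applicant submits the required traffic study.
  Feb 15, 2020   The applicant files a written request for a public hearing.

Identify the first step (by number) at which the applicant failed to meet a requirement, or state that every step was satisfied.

None — every step was satisfied

Step 1 — counting 20 days from Aug 25, 2019 (when the application is submitted) gives a deadline of Sep 14, 2019; completed Aug 28, 2019, before the deadline.
Step 2 — counting 60 days from Aug 28, 2019 (when the application fee is paid) gives a deadline of Oct 27, 2019; done Oct 26, 2019 — timely.
Step 3 — counting 80 days from Aug 25, 2019 (when the application is submitted) gives a deadline of Nov 13, 2019; done Nov 12, 2019 — timely.
Step 4 — must wait 28 days from Nov 12, 2019 (when notice is mailed to adjoining owners), so not before Dec 10, 2019; Dec 12, 2019 is on or after that date.
Step 5 — counting 23 days from Dec 12, 2019 (when the environmental checklist is filed) gives a deadline of Jan 4, 2020; done Jan 3, 2020 — timely.
Step 6 — 22 and 43 days from Jan 3, 2020 (when newspaper notice is published) are Jan 25, 2020 and Feb 15, 2020 respectively; done Jan 28, 2020, which is between those dates.
Step 7 — must wait 15 days from Jan 28, 2020 (when the traffic study is submitted), so not before Feb 12, 2020; Feb 15, 2020 is on or after that date.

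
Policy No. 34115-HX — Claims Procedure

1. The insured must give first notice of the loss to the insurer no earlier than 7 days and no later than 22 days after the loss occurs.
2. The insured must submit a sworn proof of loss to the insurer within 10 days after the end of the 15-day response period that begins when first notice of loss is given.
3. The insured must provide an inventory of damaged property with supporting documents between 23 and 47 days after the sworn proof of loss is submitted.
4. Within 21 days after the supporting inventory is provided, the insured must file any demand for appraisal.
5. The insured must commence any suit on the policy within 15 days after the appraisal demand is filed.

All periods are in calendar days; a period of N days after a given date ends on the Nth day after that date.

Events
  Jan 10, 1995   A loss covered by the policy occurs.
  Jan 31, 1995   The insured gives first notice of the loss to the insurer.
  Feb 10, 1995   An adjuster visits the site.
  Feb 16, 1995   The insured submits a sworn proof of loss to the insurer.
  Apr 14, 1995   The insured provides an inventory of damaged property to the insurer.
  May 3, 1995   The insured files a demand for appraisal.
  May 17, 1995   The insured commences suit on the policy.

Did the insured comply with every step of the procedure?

(1) the permitted window runs from Jan 10, 1995 + 7 = Jan 17, 1995 to Jan 10, 1995 + 22 = Feb 1, 1995; done Jan 31, 1995, which is between those dates.
(2) due by Feb 15, 1995 + 10 days = Feb 25, 1995; Feb 16, 1995 is within that limit.
(3) the permitted window runs from Feb 16, 1995 + 23 = Mar 11, 1995 to Feb 16, 1995 + 47 = Apr 4, 1995; done Apr 14, 1995 — 10 days after the window closed.

No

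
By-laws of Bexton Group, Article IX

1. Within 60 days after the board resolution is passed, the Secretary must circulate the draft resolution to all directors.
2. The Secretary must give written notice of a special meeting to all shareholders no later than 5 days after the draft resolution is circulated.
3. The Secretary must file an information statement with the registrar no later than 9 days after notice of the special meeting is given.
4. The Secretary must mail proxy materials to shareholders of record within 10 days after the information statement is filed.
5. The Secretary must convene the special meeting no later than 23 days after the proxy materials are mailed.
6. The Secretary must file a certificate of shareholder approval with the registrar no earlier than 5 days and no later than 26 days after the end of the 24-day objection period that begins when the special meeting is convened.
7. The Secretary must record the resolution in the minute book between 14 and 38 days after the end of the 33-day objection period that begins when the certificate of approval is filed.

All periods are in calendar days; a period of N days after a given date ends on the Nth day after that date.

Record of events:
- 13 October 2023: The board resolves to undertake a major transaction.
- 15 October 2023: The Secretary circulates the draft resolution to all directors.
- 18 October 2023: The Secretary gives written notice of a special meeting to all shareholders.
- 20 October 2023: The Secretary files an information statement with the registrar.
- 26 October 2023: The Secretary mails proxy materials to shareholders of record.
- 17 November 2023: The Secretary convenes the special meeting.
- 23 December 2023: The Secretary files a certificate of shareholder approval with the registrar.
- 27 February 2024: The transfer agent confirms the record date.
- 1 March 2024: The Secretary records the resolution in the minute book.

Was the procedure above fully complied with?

Step 1: 60 days after 13 October 2023 (when the board resolution is passed) is 12 December 2023; completed 15 October 2023, before the deadline.
Step 2: 5 days after 15 October 2023 (when the draft resolution is circulated) is 20 October 2023; done 18 October 2023 — timely.
Step 3: 9 days after 18 October 2023 (when notice of the special meeting is given) is 27 October 2023; 20 October 2023 is within that limit.
Step 4: 10 days after 20 October 2023 (when the information statement is filed) is 30 October 2023; 26 October 2023 is within that limit.
Step 5: 23 days after 26 October 2023 (when the proxy materials are mailed) is 18 November 2023; done 17 November 2023 — timely.
Step 6: the window is 5–26 days after 11 December 2023 (end of the 24-day objection period, which began when the special meeting is convened on 17 November 2023), so 16 December 2023 through 6 January 2024; 23 December 2023 falls inside that range.
Step 7: the window is 14–38 days after 25 January 2024 (end of the 33-day objection period, which began when the certificate of approval is filed on 23 December 2023), so 8 February 2024 through 3 March 2024; 1 March 2024 falls inside that range.

Yes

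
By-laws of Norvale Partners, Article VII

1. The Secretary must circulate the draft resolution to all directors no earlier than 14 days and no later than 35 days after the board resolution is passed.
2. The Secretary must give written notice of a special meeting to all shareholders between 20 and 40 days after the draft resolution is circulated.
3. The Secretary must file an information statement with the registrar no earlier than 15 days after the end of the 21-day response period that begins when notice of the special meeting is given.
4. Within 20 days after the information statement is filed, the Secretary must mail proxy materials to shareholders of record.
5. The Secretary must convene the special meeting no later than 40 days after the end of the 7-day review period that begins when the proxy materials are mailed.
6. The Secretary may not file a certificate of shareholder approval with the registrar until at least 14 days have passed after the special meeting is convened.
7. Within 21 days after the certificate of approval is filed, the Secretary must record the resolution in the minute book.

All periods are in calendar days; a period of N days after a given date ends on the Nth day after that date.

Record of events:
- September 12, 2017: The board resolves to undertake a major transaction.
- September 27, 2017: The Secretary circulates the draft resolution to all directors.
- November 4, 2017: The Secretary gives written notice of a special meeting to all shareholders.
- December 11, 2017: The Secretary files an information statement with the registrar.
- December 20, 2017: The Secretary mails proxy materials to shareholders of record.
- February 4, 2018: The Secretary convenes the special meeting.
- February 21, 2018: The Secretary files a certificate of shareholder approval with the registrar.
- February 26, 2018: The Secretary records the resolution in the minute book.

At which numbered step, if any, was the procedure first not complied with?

None — every step was satisfied

Step 1: the window is 14–35 days after September 12, 2017 (when the board resolution is passed), so September 26, 2017 through October 17, 2017; done September 27, 2017 — within the window.
Step 2: the window is 20–40 days after September 27, 2017 (when the draft resolution is circulated), so October 17, 2017 through November 6, 2017; done November 4, 2017, which is between those dates.
Step 3: the earliest permitted date is 15 days after November 25, 2017 (end of the 21-day response period, which began when notice of the special meeting is given on November 4, 2017), i.e. December 10, 2017; done December 11, 2017 — permitted.
Step 4: 20 days after December 11, 2017 (when the information statement is filed) is December 31, 2017; completed December 20, 2017, before the deadline.
Step 5: 40 days after December 27, 2017 (end of the 7-day review period, which began when the proxy materials are mailed on December 20, 2017) is February 5, 2018; done February 4, 2018 — timely.
Step 6: the earliest permitted date is 14 days after February 4, 2018 (when the special meeting is convened), i.e. February 18, 2018; done February 21, 2018 — permitted.
Step 7: 21 days after February 21, 2018 (when the certificate of approval is filed) is March 14, 2018; completed February 26, 2018, before the deadline.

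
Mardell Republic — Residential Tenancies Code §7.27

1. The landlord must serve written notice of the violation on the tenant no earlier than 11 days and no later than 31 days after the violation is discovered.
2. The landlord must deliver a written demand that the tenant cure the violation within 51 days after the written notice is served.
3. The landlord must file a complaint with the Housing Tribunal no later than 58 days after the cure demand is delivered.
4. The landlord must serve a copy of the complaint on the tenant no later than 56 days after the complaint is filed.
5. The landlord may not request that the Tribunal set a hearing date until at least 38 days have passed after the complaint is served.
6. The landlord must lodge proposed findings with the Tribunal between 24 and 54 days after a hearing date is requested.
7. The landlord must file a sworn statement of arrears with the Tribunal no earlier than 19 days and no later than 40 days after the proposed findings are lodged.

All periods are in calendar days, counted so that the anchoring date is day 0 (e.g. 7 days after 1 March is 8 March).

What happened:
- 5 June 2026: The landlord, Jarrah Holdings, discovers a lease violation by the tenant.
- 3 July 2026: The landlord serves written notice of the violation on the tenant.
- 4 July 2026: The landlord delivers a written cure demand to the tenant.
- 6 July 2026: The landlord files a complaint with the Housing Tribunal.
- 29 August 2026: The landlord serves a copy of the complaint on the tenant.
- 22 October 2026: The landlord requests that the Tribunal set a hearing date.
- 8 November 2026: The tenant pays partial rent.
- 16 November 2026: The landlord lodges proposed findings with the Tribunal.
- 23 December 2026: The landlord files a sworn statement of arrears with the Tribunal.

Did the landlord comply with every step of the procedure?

Yes

Step 1 — 11 and 31 days from 5 June 2026 (when the violation is discovered) are 16 June 2026 and 6 July 2026 respectively; done 3 July 2026, which is between those dates.
Step 2 — counting 51 days from 3 July 2026 (when the written notice is served) gives a deadline of 23 August 2026; done 4 July 2026 — timely.
Step 3 — counting 58 days from 4 July 2026 (when the cure demand is delivered) gives a deadline of 31 August 2026; 6 July 2026 is within that limit.
Step 4 — counting 56 days from 6 July 2026 (when the complaint is filed) gives a deadline of 31 August 2026; completed 29 August 2026, before the deadline.
Step 5 — must wait 38 days from 29 August 2026 (when the complaint is served), so not before 6 October 2026; done 22 October 2026, after the minimum wait.
Step 6 — 24 and 54 days from 22 October 2026 (when a hearing date is requested) are 15 November 2026 and 15 December 2026 respectively; 16 November 2026 falls inside that range.
Step 7 — 19 and 40 days from 16 November 2026 (when the proposed findings are lodged) are 5 December 2026 and 26 December 2026 respectively; done 23 December 2026, which is between those dates.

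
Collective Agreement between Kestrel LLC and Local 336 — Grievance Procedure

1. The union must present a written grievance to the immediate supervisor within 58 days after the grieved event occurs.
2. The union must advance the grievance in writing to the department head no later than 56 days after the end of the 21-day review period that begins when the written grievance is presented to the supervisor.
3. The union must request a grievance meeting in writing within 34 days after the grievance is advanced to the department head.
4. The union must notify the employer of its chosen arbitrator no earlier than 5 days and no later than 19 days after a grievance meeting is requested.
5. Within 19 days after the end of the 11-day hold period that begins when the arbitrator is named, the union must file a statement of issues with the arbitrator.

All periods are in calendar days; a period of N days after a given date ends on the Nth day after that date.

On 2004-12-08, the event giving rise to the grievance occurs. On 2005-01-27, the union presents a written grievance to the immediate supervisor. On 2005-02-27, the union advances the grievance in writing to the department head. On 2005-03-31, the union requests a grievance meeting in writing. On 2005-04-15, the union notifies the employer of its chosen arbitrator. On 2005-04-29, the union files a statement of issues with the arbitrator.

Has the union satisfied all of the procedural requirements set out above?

Step 1 — counting 58 days from 2004-12-08 (when the grieved event occurs) gives a deadline of 2005-02-04; done 2005-01-27 — timely.
Step 2 — counting 56 days from 2005-02-17 (end of the 21-day review period, which began when the written grievance is presented to the supervisor on 2005-01-27) gives a deadline of 2005-04-14; done 2005-02-27 — timely.
Step 3 — counting 34 days from 2005-02-27 (when the grievance is advanced to the department head) gives a deadline of 2005-04-02; completed 2005-03-31, before the deadline.
Step 4 — 5 and 19 days from 2005-03-31 (when a grievance meeting is requested) are 2005-04-05 and 2005-04-19 respectively; done 2005-04-15 — within the window.
Step 5 — counting 19 days from 2005-04-26 (end of the 11-day hold period, which began when the arbitrator is named on 2005-04-15) gives a deadline of 2005-05-15; 2005-04-29 is within that limit.

Yes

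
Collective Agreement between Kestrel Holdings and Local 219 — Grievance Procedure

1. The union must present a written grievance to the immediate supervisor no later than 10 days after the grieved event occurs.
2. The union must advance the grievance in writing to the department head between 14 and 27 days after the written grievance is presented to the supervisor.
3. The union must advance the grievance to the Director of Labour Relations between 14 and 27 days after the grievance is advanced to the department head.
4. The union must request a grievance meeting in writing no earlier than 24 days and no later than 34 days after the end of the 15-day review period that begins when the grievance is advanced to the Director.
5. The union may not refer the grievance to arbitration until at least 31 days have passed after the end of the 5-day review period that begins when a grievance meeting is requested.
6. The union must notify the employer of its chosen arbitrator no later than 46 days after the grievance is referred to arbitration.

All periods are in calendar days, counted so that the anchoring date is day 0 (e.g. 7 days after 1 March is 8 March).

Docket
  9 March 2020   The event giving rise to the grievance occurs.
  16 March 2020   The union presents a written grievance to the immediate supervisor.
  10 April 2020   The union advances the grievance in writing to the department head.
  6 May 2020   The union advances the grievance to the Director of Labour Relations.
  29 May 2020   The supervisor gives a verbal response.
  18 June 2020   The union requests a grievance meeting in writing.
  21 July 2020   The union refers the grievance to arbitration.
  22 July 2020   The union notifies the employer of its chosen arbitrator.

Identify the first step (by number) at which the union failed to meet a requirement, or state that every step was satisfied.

Step 5

Step 1 — counting 10 days from 9 March 2020 (when the grieved event occurs) gives a deadline of 19 March 2020; done 16 March 2020 — timely.
Step 2 — 14 and 27 days from 16 March 2020 (when the written grievance is presented to the supervisor) are 30 March 2020 and 12 April 2020 respectively; done 10 April 2020 — within the window.
Step 3 — 14 and 27 days from 10 April 2020 (when the grievance is advanced to the department head) are 24 April 2020 and 7 May 2020 respectively; 6 May 2020 falls inside that range.
Step 4 — 24 and 34 days from 21 May 2020 (end of the 15-day review period, which began when the grievance is advanced to the Director on 6 May 2020) are 14 June 2020 and 24 June 2020 respectively; done 18 June 2020 — within the window.
Step 5 — must wait 31 days from 23 June 2020 (end of the 5-day review period, which began when a grievance meeting is requested on 18 June 2020), so not before 24 July 2020; acted on 21 July 2020, 3 days prematurely.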